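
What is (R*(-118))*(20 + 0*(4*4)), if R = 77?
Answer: -181720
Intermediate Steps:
(R*(-118))*(20 + 0*(4*4)) = (77*(-118))*(20 + 0*(4*4)) = -9086*(20 + 0*16) = -9086*(20 + 0) = -9086*20 = -181720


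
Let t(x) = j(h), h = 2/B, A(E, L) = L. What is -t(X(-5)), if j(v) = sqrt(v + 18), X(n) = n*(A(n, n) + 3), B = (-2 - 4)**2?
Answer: -5*sqrt(26)/6 ≈ -4.2492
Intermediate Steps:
B = 36 (B = (-6)**2 = 36)
X(n) = n*(3 + n) (X(n) = n*(n + 3) = n*(3 + n))
h = 1/18 (h = 2/36 = 2*(1/36) = 1/18 ≈ 0.055556)
j(v) = sqrt(18 + v)
t(x) = 5*sqrt(26)/6 (t(x) = sqrt(18 + 1/18) = sqrt(325/18) = 5*sqrt(26)/6)
-t(X(-5)) = -5*sqrt(26)/6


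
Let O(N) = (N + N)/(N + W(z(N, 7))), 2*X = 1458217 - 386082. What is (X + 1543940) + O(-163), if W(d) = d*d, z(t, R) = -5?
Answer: 287041361/138 ≈ 2.0800e+6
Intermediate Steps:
X = 1072135/2 (X = (1458217 - 386082)/2 = (½)*1072135 = 1072135/2 ≈ 5.3607e+5)
W(d) = d²
O(N) = 2*N/(25 + N) (O(N) = (N + N)/(N + (-5)²) = (2*N)/(N + 25) = (2*N)/(25 + N) = 2*N/(25 + N))
(X + 1543940) + O(-163) = (1072135/2 + 1543940) + 2*(-163)/(25 - 163) = 4160015/2 + 2*(-163)/(-138) = 4160015/2 + 2*(-163)*(-1/138) = 4160015/2 + 163/69 = 287041361/138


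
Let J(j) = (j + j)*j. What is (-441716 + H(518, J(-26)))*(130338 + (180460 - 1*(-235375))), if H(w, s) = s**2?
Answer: 757098458524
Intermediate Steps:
J(j) = 2*j**2 (J(j) = (2*j)*j = 2*j**2)
(-441716 + H(518, J(-26)))*(130338 + (180460 - 1*(-235375))) = (-441716 + (2*(-26)**2)**2)*(130338 + (180460 - 1*(-235375))) = (-441716 + (2*676)**2)*(130338 + (180460 + 235375)) = (-441716 + 1352**2)*(130338 + 415835) = (-441716 + 1827904)*546173 = 1386188*546173 = 757098458524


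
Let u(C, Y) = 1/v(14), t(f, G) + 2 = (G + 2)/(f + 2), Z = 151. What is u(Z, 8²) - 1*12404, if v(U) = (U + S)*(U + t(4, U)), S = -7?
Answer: -3820429/308 ≈ -12404.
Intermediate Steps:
t(f, G) = -2 + (2 + G)/(2 + f) (t(f, G) = -2 + (G + 2)/(f + 2) = -2 + (2 + G)/(2 + f))
v(U) = (-7 + U)*(-5/3 + 7*U/6) (v(U) = (U - 7)*(U + (-2 + U - 2*4)/(2 + 4)) = (-7 + U)*(U + (-2 + U - 8)/6) = (-7 + U)*(U + (-10 + U)/6) = (-7 + U)*(U + (-5/3 + U/6)) = (-7 + U)*(-5/3 + 7*U/6))
u(C, Y) = 3/308 (u(C, Y) = 1/(35/3 - 59/6*14 + (7/6)*14²) = 1/(35/3 - 413/3 + (7/6)*196) = 1/(35/3 - 413/3 + 686/3) = 1/(308/3) = 3/308)
u(Z, 8²) - 1*12404 = 3/308 - 1*12404 = 3/308 - 12404 = -3820429/308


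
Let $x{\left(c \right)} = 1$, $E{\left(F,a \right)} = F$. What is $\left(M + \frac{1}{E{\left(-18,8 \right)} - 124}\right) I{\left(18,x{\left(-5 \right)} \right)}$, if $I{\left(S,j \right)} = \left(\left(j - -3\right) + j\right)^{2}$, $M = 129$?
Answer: $\frac{457925}{142} \approx 3224.8$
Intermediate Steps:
$I{\left(S,j \right)} = \left(3 + 2 j\right)^{2}$ ($I{\left(S,j \right)} = \left(\left(j + 3\right) + j\right)^{2} = \left(\left(3 + j\right) + j\right)^{2} = \left(3 + 2 j\right)^{2}$)
$\left(M + \frac{1}{E{\left(-18,8 \right)} - 124}\right) I{\left(18,x{\left(-5 \right)} \right)} = \left(129 + \frac{1}{-18 - 124}\right) \left(3 + 2 \cdot 1\right)^{2} = \left(129 + \frac{1}{-142}\right) \left(3 + 2\right)^{2} = \left(129 - \frac{1}{142}\right) 5^{2} = \frac{18317}{142} \cdot 25 = \frac{457925}{142}$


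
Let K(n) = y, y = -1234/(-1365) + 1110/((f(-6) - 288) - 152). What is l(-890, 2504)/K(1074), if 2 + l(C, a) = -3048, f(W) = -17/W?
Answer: 5460102375/2927059 ≈ 1865.4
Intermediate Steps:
l(C, a) = -3050 (l(C, a) = -2 - 3048 = -3050)
y = -5854118/3580395 (y = -1234/(-1365) + 1110/((-17/(-6) - 288) - 152) = -1234*(-1/1365) + 1110/((-17*(-⅙) - 288) - 152) = 1234/1365 + 1110/((17/6 - 288) - 152) = 1234/1365 + 1110/(-1711/6 - 152) = 1234/1365 + 1110/(-2623/6) = 1234/1365 + 1110*(-6/2623) = 1234/1365 - 6660/2623 = -5854118/3580395 ≈ -1.6350)
K(n) = -5854118/3580395
l(-890, 2504)/K(1074) = -3050/(-5854118/3580395) = -3050*(-3580395/5854118) = 5460102375/2927059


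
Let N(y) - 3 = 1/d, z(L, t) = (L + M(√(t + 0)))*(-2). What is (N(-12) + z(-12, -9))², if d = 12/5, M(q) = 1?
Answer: 93025/144 ≈ 646.01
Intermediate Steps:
d = 12/5 (d = 12*(⅕) = 12/5 ≈ 2.4000)
z(L, t) = -2 - 2*L (z(L, t) = (L + 1)*(-2) = (1 + L)*(-2) = -2 - 2*L)
N(y) = 41/12 (N(y) = 3 + 1/(12/5) = 3 + 5/12 = 41/12)
(N(-12) + z(-12, -9))² = (41/12 + (-2 - 2*(-12)))² = (41/12 + (-2 + 24))² = (41/12 + 22)² = (305/12)² = 93025/144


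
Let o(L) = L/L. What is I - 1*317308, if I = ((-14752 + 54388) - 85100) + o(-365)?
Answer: -362771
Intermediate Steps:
o(L) = 1
I = -45463 (I = ((-14752 + 54388) - 85100) + 1 = (39636 - 85100) + 1 = -45464 + 1 = -45463)
I - 1*317308 = -45463 - 1*317308 = -45463 - 317308 = -362771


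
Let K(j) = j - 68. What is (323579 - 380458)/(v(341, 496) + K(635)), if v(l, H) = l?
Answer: -56879/908 ≈ -62.642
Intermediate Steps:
K(j) = -68 + j
(323579 - 380458)/(v(341, 496) + K(635)) = (323579 - 380458)/(341 + (-68 + 635)) = -56879/(341 + 567) = -56879/908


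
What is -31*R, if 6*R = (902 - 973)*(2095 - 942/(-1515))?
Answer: 776431363/1010 ≈ 7.6874e+5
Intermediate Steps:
R = -25046173/1010 (R = ((902 - 973)*(2095 - 942/(-1515)))/6 = (-71*(2095 - 942*(-1/1515)))/6 = (-71*(2095 + 314/505))/6 = (-71*1058289/505)/6 = (1/6)*(-75138519/505) = -25046173/1010 ≈ -24798.)
-31*R = -31*(-25046173/1010) = 776431363/1010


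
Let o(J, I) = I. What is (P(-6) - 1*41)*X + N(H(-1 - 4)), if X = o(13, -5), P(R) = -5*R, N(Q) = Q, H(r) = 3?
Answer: 58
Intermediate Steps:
X = -5
(P(-6) - 1*41)*X + N(H(-1 - 4)) = (-5*(-6) - 1*41)*(-5) + 3 = (30 - 41)*(-5) + 3 = -11*(-5) + 3 = 55 + 3 = 58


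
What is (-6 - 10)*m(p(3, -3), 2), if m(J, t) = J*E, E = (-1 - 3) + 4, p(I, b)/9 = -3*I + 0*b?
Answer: 0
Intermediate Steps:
p(I, b) = -27*I (p(I, b) = 9*(-3*I + 0*b) = 9*(-3*I + 0) = 9*(-3*I) = -27*I)
E = 0 (E = -4 + 4 = 0)
m(J, t) = 0 (m(J, t) = J*0 = 0)
(-6 - 10)*m(p(3, -3), 2) = (-6 - 10)*0 = -16*0 = 0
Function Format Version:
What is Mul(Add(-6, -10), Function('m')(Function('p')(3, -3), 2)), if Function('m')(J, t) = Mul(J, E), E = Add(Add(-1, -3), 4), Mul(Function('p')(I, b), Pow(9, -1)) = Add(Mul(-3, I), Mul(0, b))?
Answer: 0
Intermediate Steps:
Function('p')(I, b) = Mul(-27, I) (Function('p')(I, b) = Mul(9, Add(Mul(-3, I), Mul(0, b))) = Mul(9, Add(Mul(-3, I), 0)) = Mul(9, Mul(-3, I)) = Mul(-27, I))
E = 0 (E = Add(-4, 4) = 0)
Function('m')(J, t) = 0 (Function('m')(J, t) = Mul(J, 0) = 0)
Mul(Add(-6, -10), Function('m')(Function('p')(3, -3), 2)) = Mul(Add(-6, -10), 0) = Mul(-16, 0) = 0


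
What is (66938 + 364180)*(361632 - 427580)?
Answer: -28431369864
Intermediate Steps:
(66938 + 364180)*(361632 - 427580) = 431118*(-65948) = -28431369864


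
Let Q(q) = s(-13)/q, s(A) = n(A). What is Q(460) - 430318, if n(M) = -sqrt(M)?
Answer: -430318 - I*sqrt(13)/460 ≈ -4.3032e+5 - 0.0078382*I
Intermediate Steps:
s(A) = -sqrt(A)
Q(q) = -I*sqrt(13)/q (Q(q) = (-sqrt(-13))/q = (-I*sqrt(13))/q = -I*sqrt(13)/q)
Q(460) - 430318 = -1*I*sqrt(13)/460 - 430318 = -1*I*sqrt(13)*1/460 - 430318 = -I*sqrt(13)/460 - 430318 = -430318 - I*sqrt(13)/460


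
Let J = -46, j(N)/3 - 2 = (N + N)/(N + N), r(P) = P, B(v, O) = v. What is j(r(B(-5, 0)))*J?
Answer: -414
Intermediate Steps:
j(N) = 9 (j(N) = 6 + 3*((N + N)/(N + N)) = 6 + 3*((2*N)/((2*N))) = 6 + 3*((2*N)*(1/(2*N))) = 6 + 3*1 = 6 + 3 = 9)
j(r(B(-5, 0)))*J = 9*(-46) = -414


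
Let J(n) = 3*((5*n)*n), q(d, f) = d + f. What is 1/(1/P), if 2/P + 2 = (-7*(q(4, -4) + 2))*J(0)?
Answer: -1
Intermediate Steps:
J(n) = 15*n² (J(n) = 3*(5*n²) = 15*n²)
P = -1 (P = 2/(-2 + (-7*((4 - 4) + 2))*(15*0²)) = 2/(-2 + (-7*(0 + 2))*(15*0)) = 2/(-2 - 7*2*0) = 2/(-2 - 14*0) = 2/(-2 + 0) = 2/(-2) = 2*(-½) = -1)
1/(1/P) = 1/(1/(-1)) = 1/(-1) = -1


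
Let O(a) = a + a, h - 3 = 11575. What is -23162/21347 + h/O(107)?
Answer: 121099449/2284129 ≈ 53.018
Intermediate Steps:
h = 11578 (h = 3 + 11575 = 11578)
O(a) = 2*a
-23162/21347 + h/O(107) = -23162/21347 + 11578/((2*107)) = -23162*1/21347 + 11578/214 = -23162/21347 + 11578*(1/214) = -23162/21347 + 5789/107 = 121099449/2284129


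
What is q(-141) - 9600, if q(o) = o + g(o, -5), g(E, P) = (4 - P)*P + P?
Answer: -9791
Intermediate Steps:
g(E, P) = P + P*(4 - P) (g(E, P) = P*(4 - P) + P = P + P*(4 - P))
q(o) = -50 + o (q(o) = o - 5*(5 - 1*(-5)) = o - 5*(5 + 5) = o - 5*10 = o - 50 = -50 + o)
q(-141) - 9600 = (-50 - 141) - 9600 = -191 - 9600 = -9791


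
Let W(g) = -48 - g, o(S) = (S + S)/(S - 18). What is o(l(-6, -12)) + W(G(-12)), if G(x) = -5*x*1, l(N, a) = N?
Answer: -215/2 ≈ -107.50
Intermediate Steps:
o(S) = 2*S/(-18 + S) (o(S) = (2*S)/(-18 + S) = 2*S/(-18 + S))
G(x) = -5*x
o(l(-6, -12)) + W(G(-12)) = 2*(-6)/(-18 - 6) + (-48 - (-5)*(-12)) = 2*(-6)/(-24) + (-48 - 1*60) = 2*(-6)*(-1/24) + (-48 - 60) = ½ - 108 = -215/2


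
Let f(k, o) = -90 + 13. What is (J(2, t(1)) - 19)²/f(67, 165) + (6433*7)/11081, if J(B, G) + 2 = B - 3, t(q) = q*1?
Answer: -24621/11081 ≈ -2.2219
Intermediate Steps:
t(q) = q
J(B, G) = -5 + B (J(B, G) = -2 + (B - 3) = -2 + (-3 + B) = -5 + B)
f(k, o) = -77
(J(2, t(1)) - 19)²/f(67, 165) + (6433*7)/11081 = ((-5 + 2) - 19)²/(-77) + (6433*7)/11081 = (-3 - 19)²*(-1/77) + 45031*(1/11081) = (-22)²*(-1/77) + 6433/1583 = 484*(-1/77) + 6433/1583 = -44/7 + 6433/1583 = -24621/11081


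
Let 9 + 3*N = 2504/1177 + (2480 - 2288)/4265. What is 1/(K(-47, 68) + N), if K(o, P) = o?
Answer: -15059715/742080206 ≈ -0.020294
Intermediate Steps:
N = -34273601/15059715 (N = -3 + (2504/1177 + (2480 - 2288)/4265)/3 = -3 + (2504*(1/1177) + 192*(1/4265))/3 = -3 + (2504/1177 + 192/4265)/3 = -3 + (1/3)*(10905544/5019905) = -3 + 10905544/15059715 = -34273601/15059715 ≈ -2.2758)
1/(K(-47, 68) + N) = 1/(-47 - 34273601/15059715) = 1/(-742080206/15059715) = -15059715/742080206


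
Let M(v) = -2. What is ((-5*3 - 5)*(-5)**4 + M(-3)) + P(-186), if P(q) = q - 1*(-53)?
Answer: -12635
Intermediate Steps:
P(q) = 53 + q (P(q) = q + 53 = 53 + q)
((-5*3 - 5)*(-5)**4 + M(-3)) + P(-186) = ((-5*3 - 5)*(-5)**4 - 2) + (53 - 186) = ((-15 - 5)*625 - 2) - 133 = (-20*625 - 2) - 133 = (-12500 - 2) - 133 = -12502 - 133 = -12635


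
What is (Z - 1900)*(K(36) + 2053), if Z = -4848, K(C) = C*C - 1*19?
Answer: -22470840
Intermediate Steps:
K(C) = -19 + C**2 (K(C) = C**2 - 19 = -19 + C**2)
(Z - 1900)*(K(36) + 2053) = (-4848 - 1900)*((-19 + 36**2) + 2053) = -6748*((-19 + 1296) + 2053) = -6748*(1277 + 2053) = -6748*3330 = -22470840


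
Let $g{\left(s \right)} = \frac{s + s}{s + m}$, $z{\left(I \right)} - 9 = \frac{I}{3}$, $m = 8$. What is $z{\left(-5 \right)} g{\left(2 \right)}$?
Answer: $\frac{44}{15} \approx 2.9333$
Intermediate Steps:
$z{\left(I \right)} = 9 + \frac{I}{3}$
$g{\left(s \right)} = \frac{2 s}{8 + s}$ ($g{\left(s \right)} = \frac{s + s}{s + 8} = \frac{2 s}{8 + s}$)
$z{\left(-5 \right)} g{\left(2 \right)} = \left(9 + \frac{1}{3} \left(-5\right)\right) 2 \cdot 2 \frac{1}{8 + 2} = \left(9 - \frac{5}{3}\right) 2 \cdot 2 \cdot \frac{1}{10} = \frac{22 \cdot 2 \cdot 2 \cdot \frac{1}{10}}{3} = \frac{22}{3} \cdot \frac{2}{5} = \frac{44}{15}$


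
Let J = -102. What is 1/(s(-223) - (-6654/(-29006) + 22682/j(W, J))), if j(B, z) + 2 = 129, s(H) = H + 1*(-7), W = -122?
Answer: -1841881/753012205 ≈ -0.0024460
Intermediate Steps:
s(H) = -7 + H (s(H) = H - 7 = -7 + H)
j(B, z) = 127 (j(B, z) = -2 + 129 = 127)
1/(s(-223) - (-6654/(-29006) + 22682/j(W, J))) = 1/((-7 - 223) - (-6654/(-29006) + 22682/127)) = 1/(-230 - (-6654*(-1/29006) + 22682*(1/127))) = 1/(-230 - (3327/14503 + 22682/127)) = 1/(-230 - 1*329379575/1841881) = 1/(-230 - 329379575/1841881) = 1/(-753012205/1841881) = -1841881/753012205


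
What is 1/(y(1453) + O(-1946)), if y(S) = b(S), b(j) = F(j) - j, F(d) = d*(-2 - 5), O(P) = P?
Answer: -1/13570 ≈ -7.3692e-5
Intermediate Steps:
F(d) = -7*d (F(d) = d*(-7) = -7*d)
b(j) = -8*j (b(j) = -7*j - j = -8*j)
y(S) = -8*S
1/(y(1453) + O(-1946)) = 1/(-8*1453 - 1946) = 1/(-11624 - 1946) = 1/(-13570) = -1/13570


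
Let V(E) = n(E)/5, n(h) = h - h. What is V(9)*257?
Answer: 0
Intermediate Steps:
n(h) = 0
V(E) = 0 (V(E) = 0/5 = 0*(⅕) = 0)
V(9)*257 = 0*257 = 0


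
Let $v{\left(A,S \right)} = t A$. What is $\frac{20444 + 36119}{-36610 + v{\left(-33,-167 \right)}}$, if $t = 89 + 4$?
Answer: $- \frac{56563}{39679} \approx -1.4255$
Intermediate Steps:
$t = 93$
$v{\left(A,S \right)} = 93 A$
$\frac{20444 + 36119}{-36610 + v{\left(-33,-167 \right)}} = \frac{20444 + 36119}{-36610 + 93 \left(-33\right)} = \frac{56563}{-36610 - 3069} = \frac{56563}{-39679} = 56563 \left(- \frac{1}{39679}\right) = - \frac{56563}{39679}$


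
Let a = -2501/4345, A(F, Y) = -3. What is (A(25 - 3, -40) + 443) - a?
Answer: 1914301/4345 ≈ 440.58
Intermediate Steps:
a = -2501/4345 (a = -2501*1/4345 = -2501/4345 ≈ -0.57560)
(A(25 - 3, -40) + 443) - a = (-3 + 443) - 1*(-2501/4345) = 440 + 2501/4345 = 1914301/4345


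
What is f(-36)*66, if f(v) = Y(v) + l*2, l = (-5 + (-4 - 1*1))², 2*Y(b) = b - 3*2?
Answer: 11814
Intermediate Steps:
Y(b) = -3 + b/2 (Y(b) = (b - 3*2)/2 = (b - 6)/2 = (-6 + b)/2 = -3 + b/2)
l = 100 (l = (-5 + (-4 - 1))² = (-5 - 5)² = (-10)² = 100)
f(v) = 197 + v/2 (f(v) = (-3 + v/2) + 100*2 = (-3 + v/2) + 200 = 197 + v/2)
f(-36)*66 = (197 + (½)*(-36))*66 = (197 - 18)*66 = 179*66 = 11814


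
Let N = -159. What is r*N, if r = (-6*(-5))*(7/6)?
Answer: -5565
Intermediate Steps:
r = 35 (r = 30*(7*(⅙)) = 30*(7/6) = 35)
r*N = 35*(-159) = -5565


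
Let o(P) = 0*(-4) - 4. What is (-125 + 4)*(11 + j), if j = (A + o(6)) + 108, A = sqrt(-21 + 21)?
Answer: -13915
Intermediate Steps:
o(P) = -4 (o(P) = 0 - 4 = -4)
A = 0 (A = sqrt(0) = 0)
j = 104 (j = (0 - 4) + 108 = -4 + 108 = 104)
(-125 + 4)*(11 + j) = (-125 + 4)*(11 + 104) = -121*115 = -13915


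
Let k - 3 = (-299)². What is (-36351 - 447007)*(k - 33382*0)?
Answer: -43214138632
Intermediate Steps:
k = 89404 (k = 3 + (-299)² = 3 + 89401 = 89404)
(-36351 - 447007)*(k - 33382*0) = (-36351 - 447007)*(89404 - 33382*0) = -483358*(89404 - 1*0) = -483358*(89404 + 0) = -483358*89404 = -43214138632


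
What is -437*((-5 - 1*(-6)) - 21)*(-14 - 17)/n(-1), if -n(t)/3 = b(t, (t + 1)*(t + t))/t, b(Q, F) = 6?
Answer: -135470/9 ≈ -15052.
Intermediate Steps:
n(t) = -18/t
-437*((-5 - 1*(-6)) - 21)*(-14 - 17)/n(-1) = -437*((-5 - 1*(-6)) - 21)*(-14 - 17)/((-18/(-1))) = -437*((-5 + 6) - 21)*(-31)/((-18*(-1))) = -437*(1 - 21)*(-31)/18 = -437*(-20*(-31))/18 = -270940/18 = -437*310/9 = -135470/9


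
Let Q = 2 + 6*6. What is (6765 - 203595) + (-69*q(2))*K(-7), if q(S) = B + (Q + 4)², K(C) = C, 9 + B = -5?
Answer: 648420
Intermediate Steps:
Q = 38 (Q = 2 + 36 = 38)
B = -14 (B = -9 - 5 = -14)
q(S) = 1750 (q(S) = -14 + (38 + 4)² = -14 + 42² = -14 + 1764 = 1750)
(6765 - 203595) + (-69*q(2))*K(-7) = (6765 - 203595) - 69*1750*(-7) = -196830 - 120750*(-7) = -196830 + 845250 = 648420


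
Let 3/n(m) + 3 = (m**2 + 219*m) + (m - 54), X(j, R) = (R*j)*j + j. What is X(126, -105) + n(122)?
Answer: -23150935205/13889 ≈ -1.6669e+6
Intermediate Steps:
X(j, R) = j + R*j**2 (X(j, R) = R*j**2 + j = j + R*j**2)
n(m) = 3/(-57 + m**2 + 220*m) (n(m) = 3/(-3 + ((m**2 + 219*m) + (m - 54))) = 3/(-3 + ((m**2 + 219*m) + (-54 + m))) = 3/(-3 + (-54 + m**2 + 220*m)) = 3/(-57 + m**2 + 220*m))
X(126, -105) + n(122) = 126*(1 - 105*126) + 3/(-57 + 122**2 + 220*122) = 126*(1 - 13230) + 3/(-57 + 14884 + 26840) = 126*(-13229) + 3/41667 = -1666854 + 3*(1/41667) = -1666854 + 1/13889 = -23150935205/13889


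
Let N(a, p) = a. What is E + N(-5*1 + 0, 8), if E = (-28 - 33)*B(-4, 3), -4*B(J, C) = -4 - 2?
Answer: -193/2 ≈ -96.500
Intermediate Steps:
B(J, C) = 3/2 (B(J, C) = -(-4 - 2)/4 = -1/4*(-6) = 3/2)
E = -183/2 (E = (-28 - 33)*(3/2) = -61*3/2 = -183/2 ≈ -91.500)
E + N(-5*1 + 0, 8) = -183/2 + (-5*1 + 0) = -183/2 + (-5 + 0) = -183/2 - 5 = -193/2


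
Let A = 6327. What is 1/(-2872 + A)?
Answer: 1/3455 ≈ 0.00028944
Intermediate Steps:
1/(-2872 + A) = 1/(-2872 + 6327) = 1/3455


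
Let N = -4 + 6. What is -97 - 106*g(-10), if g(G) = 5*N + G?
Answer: -97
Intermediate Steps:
N = 2
g(G) = 10 + G (g(G) = 5*2 + G = 10 + G)
-97 - 106*g(-10) = -97 - 106*(10 - 10) = -97 - 106*0 = -97 + 0 = -97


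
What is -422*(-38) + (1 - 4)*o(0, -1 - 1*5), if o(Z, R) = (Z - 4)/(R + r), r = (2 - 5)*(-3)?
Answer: 16040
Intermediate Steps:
r = 9 (r = -3*(-3) = 9)
o(Z, R) = (-4 + Z)/(9 + R) (o(Z, R) = (Z - 4)/(R + 9) = (-4 + Z)/(9 + R))
-422*(-38) + (1 - 4)*o(0, -1 - 1*5) = -422*(-38) + (1 - 4)*((-4 + 0)/(9 + (-1 - 1*5))) = 16036 - 3*(-4)/(9 + (-1 - 5)) = 16036 - 3*(-4)/(9 - 6) = 16036 - 3*(-4)/3 = 16036 - (-4) = 16036 - 3*(-4/3) = 16036 + 4 = 16040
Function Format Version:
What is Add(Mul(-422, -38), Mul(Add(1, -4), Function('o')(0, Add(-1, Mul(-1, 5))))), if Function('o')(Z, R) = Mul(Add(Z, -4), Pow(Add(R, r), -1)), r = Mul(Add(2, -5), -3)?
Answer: 16040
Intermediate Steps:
r = 9 (r = Mul(-3, -3) = 9)
Function('o')(Z, R) = Mul(Pow(Add(9, R), -1), Add(-4, Z)) (Function('o')(Z, R) = Mul(Add(Z, -4), Pow(Add(R, 9), -1)) = Mul(Add(-4, Z), Pow(Add(9, R), -1)) = Mul(Pow(Add(9, R), -1), Add(-4, Z)))
Add(Mul(-422, -38), Mul(Add(1, -4), Function('o')(0, Add(-1, Mul(-1, 5))))) = Add(Mul(-422, -38), Mul(Add(1, -4), Mul(Pow(Add(9, Add(-1, Mul(-1, 5))), -1), Add(-4, 0)))) = Add(16036, Mul(-3, Mul(Pow(Add(9, Add(-1, -5)), -1), -4))) = Add(16036, Mul(-3, Mul(Pow(Add(9, -6), -1), -4))) = Add(16036, Mul(-3, Mul(Pow(3, -1), -4))) = Add(16036, Mul(-3, Mul(Rational(1, 3), -4))) = Add(16036, Mul(-3, Rational(-4, 3))) = Add(16036, 4) = 16040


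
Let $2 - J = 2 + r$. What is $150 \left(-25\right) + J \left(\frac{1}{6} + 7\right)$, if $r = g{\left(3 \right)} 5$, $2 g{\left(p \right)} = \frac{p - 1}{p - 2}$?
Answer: $- \frac{22715}{6} \approx -3785.8$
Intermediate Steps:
$g{\left(p \right)} = \frac{-1 + p}{2 \left(-2 + p\right)}$ ($g{\left(p \right)} = \frac{\left(p - 1\right) \frac{1}{p - 2}}{2} = \frac{\left(-1 + p\right) \frac{1}{-2 + p}}{2} = \frac{\frac{1}{-2 + p} \left(-1 + p\right)}{2} = \frac{-1 + p}{2 \left(-2 + p\right)}$)
$r = 5$ ($r = \frac{-1 + 3}{2 \left(-2 + 3\right)} 5 = \frac{1}{2} \cdot 1^{-1} \cdot 2 \cdot 5 = \frac{1}{2} \cdot 1 \cdot 2 \cdot 5 = 1 \cdot 5 = 5$)
$J = -5$ ($J = 2 - \left(2 + 5\right) = 2 - 7 = -5$)
$150 \left(-25\right) + J \left(\frac{1}{6} + 7\right) = 150 \left(-25\right) - 5 \left(\frac{1}{6} + 7\right) = -3750 - 5 \left(\frac{1}{6} + 7\right) = -3750 - \frac{215}{6} = - \frac{22715}{6}$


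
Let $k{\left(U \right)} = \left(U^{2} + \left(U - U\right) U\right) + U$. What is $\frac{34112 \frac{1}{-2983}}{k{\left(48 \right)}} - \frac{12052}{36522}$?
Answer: $- \frac{893779826}{2669155587} \approx -0.33486$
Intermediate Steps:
$k{\left(U \right)} = U + U^{2}$ ($k{\left(U \right)} = \left(U^{2} + 0 U\right) + U = \left(U^{2} + 0\right) + U = U^{2} + U = U + U^{2}$)
$\frac{34112 \frac{1}{-2983}}{k{\left(48 \right)}} - \frac{12052}{36522} = \frac{34112 \frac{1}{-2983}}{48 \left(1 + 48\right)} - \frac{12052}{36522} = \frac{34112 \left(- \frac{1}{2983}\right)}{48 \cdot 49} - \frac{6026}{18261} = - \frac{34112}{2983 \cdot 2352} - \frac{6026}{18261} = \left(- \frac{34112}{2983}\right) \frac{1}{2352} - \frac{6026}{18261} = - \frac{2132}{438501} - \frac{6026}{18261} = - \frac{893779826}{2669155587}$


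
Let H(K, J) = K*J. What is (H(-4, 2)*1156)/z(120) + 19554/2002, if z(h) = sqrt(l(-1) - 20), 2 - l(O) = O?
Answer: 9777/1001 + 544*I*sqrt(17) ≈ 9.7672 + 2243.0*I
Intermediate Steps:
l(O) = 2 - O
H(K, J) = J*K
z(h) = I*sqrt(17) (z(h) = sqrt((2 - 1*(-1)) - 20) = sqrt((2 + 1) - 20) = sqrt(3 - 20) = sqrt(-17) = I*sqrt(17))
(H(-4, 2)*1156)/z(120) + 19554/2002 = ((2*(-4))*1156)/((I*sqrt(17))) + 19554/2002 = (-8*1156)*(-I*sqrt(17)/17) + 19554*(1/2002) = -(-544)*I*sqrt(17) + 9777/1001 = 544*I*sqrt(17) + 9777/1001 = 9777/1001 + 544*I*sqrt(17)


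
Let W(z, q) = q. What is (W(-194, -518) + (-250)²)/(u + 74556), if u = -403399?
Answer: -61982/328843 ≈ -0.18849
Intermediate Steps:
(W(-194, -518) + (-250)²)/(u + 74556) = (-518 + (-250)²)/(-403399 + 74556) = (-518 + 62500)/(-328843) = 61982*(-1/328843) = -61982/328843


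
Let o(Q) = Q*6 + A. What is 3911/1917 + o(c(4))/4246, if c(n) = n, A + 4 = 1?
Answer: 16646363/8139582 ≈ 2.0451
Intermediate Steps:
A = -3 (A = -4 + 1 = -3)
o(Q) = -3 + 6*Q (o(Q) = Q*6 - 3 = 6*Q - 3 = -3 + 6*Q)
3911/1917 + o(c(4))/4246 = 3911/1917 + (-3 + 6*4)/4246 = 3911*(1/1917) + (-3 + 24)*(1/4246) = 3911/1917 + 21*(1/4246) = 3911/1917 + 21/4246 = 16646363/8139582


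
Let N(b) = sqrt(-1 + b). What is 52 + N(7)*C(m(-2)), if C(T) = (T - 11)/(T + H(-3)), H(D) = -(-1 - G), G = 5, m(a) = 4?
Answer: 52 - 7*sqrt(6)/10 ≈ 50.285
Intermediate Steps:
H(D) = 6 (H(D) = -(-1 - 1*5) = -(-1 - 5) = -1*(-6) = 6)
C(T) = (-11 + T)/(6 + T) (C(T) = (T - 11)/(T + 6) = (-11 + T)/(6 + T))
52 + N(7)*C(m(-2)) = 52 + sqrt(-1 + 7)*((-11 + 4)/(6 + 4)) = 52 + sqrt(6)*(-7/10) = 52 - 7*sqrt(6)/10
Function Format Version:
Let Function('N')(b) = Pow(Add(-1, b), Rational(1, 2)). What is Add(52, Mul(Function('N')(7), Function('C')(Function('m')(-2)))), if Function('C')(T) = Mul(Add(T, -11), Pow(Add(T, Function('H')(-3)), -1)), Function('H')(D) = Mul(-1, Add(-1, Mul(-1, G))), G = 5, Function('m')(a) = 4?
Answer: Add(52, Mul(Rational(-7, 10), Pow(6, Rational(1, 2)))) ≈ 50.285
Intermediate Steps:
Function('H')(D) = 6 (Function('H')(D) = Mul(-1, Add(-1, Mul(-1, 5))) = Mul(-1, Add(-1, -5)) = Mul(-1, -6) = 6)
Function('C')(T) = Mul(Pow(Add(6, T), -1), Add(-11, T)) (Function('C')(T) = Mul(Add(T, -11), Pow(Add(T, 6), -1)) = Mul(Add(-11, T), Pow(Add(6, T), -1)) = Mul(Pow(Add(6, T), -1), Add(-11, T)))
Add(52, Mul(Function('N')(7), Function('C')(Function('m')(-2)))) = Add(52, Mul(Pow(Add(-1, 7), Rational(1, 2)), Mul(Pow(Add(6, 4), -1), Add(-11, 4)))) = Add(52, Mul(Pow(6, Rational(1, 2)), Mul(Pow(10, -1), -7))) = Add(52, Mul(Pow(6, Rational(1, 2)), Mul(Rational(1, 10), -7))) = Add(52, Mul(Pow(6, Rational(1, 2)), Rational(-7, 10))) = Add(52, Mul(Rational(-7, 10), Pow(6, Rational(1, 2))))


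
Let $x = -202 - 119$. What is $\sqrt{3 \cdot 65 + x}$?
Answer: $3 i \sqrt{14} \approx 11.225 i$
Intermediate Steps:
$x = -321$ ($x = -202 - 119 = -321$)
$\sqrt{3 \cdot 65 + x} = \sqrt{3 \cdot 65 - 321} = \sqrt{195 - 321} = \sqrt{-126} = 3 i \sqrt{14}$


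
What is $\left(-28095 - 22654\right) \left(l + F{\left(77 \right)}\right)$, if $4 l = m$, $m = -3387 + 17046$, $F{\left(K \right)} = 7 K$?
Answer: $- \frac{802595435}{4} \approx -2.0065 \cdot 10^{8}$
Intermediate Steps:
$m = 13659$
$l = \frac{13659}{4}$ ($l = \frac{1}{4} \cdot 13659 = \frac{13659}{4} \approx 3414.8$)
$\left(-28095 - 22654\right) \left(l + F{\left(77 \right)}\right) = \left(-28095 - 22654\right) \left(\frac{13659}{4} + 7 \cdot 77\right) = - 50749 \left(\frac{13659}{4} + 539\right) = \left(-50749\right) \frac{15815}{4} = - \frac{802595435}{4}$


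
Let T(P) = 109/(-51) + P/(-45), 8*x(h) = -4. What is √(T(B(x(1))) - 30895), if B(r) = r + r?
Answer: I*√2009084905/255 ≈ 175.78*I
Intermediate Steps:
x(h) = -½ (x(h) = (⅛)*(-4) = -½)
B(r) = 2*r
T(P) = -109/51 - P/45 (T(P) = 109*(-1/51) + P*(-1/45) = -109/51 - P/45)
√(T(B(x(1))) - 30895) = √((-109/51 - 2*(-1)/(45*2)) - 30895) = √((-109/51 - 1/45*(-1)) - 30895) = √((-109/51 + 1/45) - 30895) = √(-1618/765 - 30895) = √(-23636293/765) = I*√2009084905/255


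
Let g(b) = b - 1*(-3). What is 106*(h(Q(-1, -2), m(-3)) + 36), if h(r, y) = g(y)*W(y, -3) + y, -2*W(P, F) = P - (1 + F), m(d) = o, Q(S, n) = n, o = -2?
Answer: 3604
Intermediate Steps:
m(d) = -2
g(b) = 3 + b (g(b) = b + 3 = 3 + b)
W(P, F) = ½ + F/2 - P/2 (W(P, F) = -(P - (1 + F))/2 = -(P + (-1 - F))/2 = -(-1 + P - F)/2 = ½ + F/2 - P/2)
h(r, y) = y + (-1 - y/2)*(3 + y) (h(r, y) = (3 + y)*(½ + (½)*(-3) - y/2) + y = (3 + y)*(½ - 3/2 - y/2) + y = (3 + y)*(-1 - y/2) + y = (-1 - y/2)*(3 + y) + y = y + (-1 - y/2)*(3 + y))
106*(h(Q(-1, -2), m(-3)) + 36) = 106*((-2 - (2 - 2)*(3 - 2)/2) + 36) = 106*((-2 - ½*0*1) + 36) = 106*((-2 + 0) + 36) = 106*(-2 + 36) = 106*34 = 3604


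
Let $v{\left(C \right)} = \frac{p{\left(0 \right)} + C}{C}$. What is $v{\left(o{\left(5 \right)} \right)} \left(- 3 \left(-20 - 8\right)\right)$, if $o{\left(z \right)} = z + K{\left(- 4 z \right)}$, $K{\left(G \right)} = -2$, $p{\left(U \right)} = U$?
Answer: $84$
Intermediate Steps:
$o{\left(z \right)} = -2 + z$ ($o{\left(z \right)} = z - 2 = -2 + z$)
$v{\left(C \right)} = 1$ ($v{\left(C \right)} = \frac{0 + C}{C} = \frac{C}{C} = 1$)
$v{\left(o{\left(5 \right)} \right)} \left(- 3 \left(-20 - 8\right)\right) = 1 \left(- 3 \left(-20 - 8\right)\right) = 1 \left(\left(-3\right) \left(-28\right)\right) = 1 \cdot 84 = 84$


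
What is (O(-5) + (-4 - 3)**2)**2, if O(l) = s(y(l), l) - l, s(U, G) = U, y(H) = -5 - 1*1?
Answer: 2304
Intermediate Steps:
y(H) = -6 (y(H) = -5 - 1 = -6)
O(l) = -6 - l
(O(-5) + (-4 - 3)**2)**2 = ((-6 - 1*(-5)) + (-4 - 3)**2)**2 = ((-6 + 5) + (-7)**2)**2 = (-1 + 49)**2 = 48**2 = 2304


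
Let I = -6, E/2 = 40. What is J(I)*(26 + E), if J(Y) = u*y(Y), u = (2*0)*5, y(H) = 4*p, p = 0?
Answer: 0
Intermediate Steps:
y(H) = 0 (y(H) = 4*0 = 0)
E = 80 (E = 2*40 = 80)
u = 0 (u = 0*5 = 0)
J(Y) = 0 (J(Y) = 0*0 = 0)
J(I)*(26 + E) = 0*(26 + 80) = 0*106 = 0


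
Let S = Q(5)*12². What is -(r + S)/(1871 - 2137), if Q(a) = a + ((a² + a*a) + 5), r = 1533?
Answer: 10173/266 ≈ 38.244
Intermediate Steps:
Q(a) = 5 + a + 2*a² (Q(a) = a + ((a² + a²) + 5) = a + (2*a² + 5) = a + (5 + 2*a²) = 5 + a + 2*a²)
S = 8640 (S = (5 + 5 + 2*5²)*12² = (5 + 5 + 2*25)*144 = (5 + 5 + 50)*144 = 60*144 = 8640)
-(r + S)/(1871 - 2137) = -(1533 + 8640)/(1871 - 2137) = -10173/(-266) = -10173*(-1)/266 = -1*(-10173/266) = 10173/266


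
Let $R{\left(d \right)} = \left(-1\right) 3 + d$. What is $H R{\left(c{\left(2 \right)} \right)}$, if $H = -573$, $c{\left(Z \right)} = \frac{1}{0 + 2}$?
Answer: $\frac{2865}{2} \approx 1432.5$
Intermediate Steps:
$c{\left(Z \right)} = \frac{1}{2}$
$R{\left(d \right)} = -3 + d$
$H R{\left(c{\left(2 \right)} \right)} = - 573 \left(-3 + \frac{1}{2}\right) = \left(-573\right) \left(- \frac{5}{2}\right) = \frac{2865}{2}$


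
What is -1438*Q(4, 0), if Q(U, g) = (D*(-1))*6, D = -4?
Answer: -34512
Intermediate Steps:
Q(U, g) = 24 (Q(U, g) = -4*(-1)*6 = 4*6 = 24)
-1438*Q(4, 0) = -1438*24 = -34512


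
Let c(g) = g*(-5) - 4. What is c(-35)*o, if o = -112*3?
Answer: -57456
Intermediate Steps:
c(g) = -4 - 5*g (c(g) = -5*g - 4 = -4 - 5*g)
o = -336
c(-35)*o = (-4 - 5*(-35))*(-336) = (-4 + 175)*(-336) = 171*(-336) = -57456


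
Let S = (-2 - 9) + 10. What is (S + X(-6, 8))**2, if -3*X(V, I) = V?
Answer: 1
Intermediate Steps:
X(V, I) = -V/3
S = -1 (S = -11 + 10 = -1)
(S + X(-6, 8))**2 = (-1 - 1/3*(-6))**2 = (-1 + 2)**2 = 1**2 = 1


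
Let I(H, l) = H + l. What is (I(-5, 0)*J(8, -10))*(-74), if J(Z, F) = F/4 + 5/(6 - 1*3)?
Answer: -925/3 ≈ -308.33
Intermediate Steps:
J(Z, F) = 5/3 + F/4 (J(Z, F) = F*(1/4) + 5/(6 - 3) = F/4 + 5/3 = 5/3 + F/4)
(I(-5, 0)*J(8, -10))*(-74) = ((-5 + 0)*(5/3 + (1/4)*(-10)))*(-74) = -5*(5/3 - 5/2)*(-74) = -5*(-5/6)*(-74) = (25/6)*(-74) = -925/3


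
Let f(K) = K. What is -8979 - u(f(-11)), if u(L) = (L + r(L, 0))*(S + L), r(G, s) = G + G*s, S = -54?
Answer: -10409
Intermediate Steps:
u(L) = 2*L*(-54 + L) (u(L) = (L + L*(1 + 0))*(-54 + L) = (L + L*1)*(-54 + L) = (L + L)*(-54 + L) = (2*L)*(-54 + L) = 2*L*(-54 + L))
-8979 - u(f(-11)) = -8979 - 2*(-11)*(-54 - 11) = -8979 - 2*(-11)*(-65) = -8979 - 1*1430 = -8979 - 1430 = -10409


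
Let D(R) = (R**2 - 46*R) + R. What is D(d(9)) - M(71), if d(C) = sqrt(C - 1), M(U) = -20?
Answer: 28 - 90*sqrt(2) ≈ -99.279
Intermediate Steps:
d(C) = sqrt(-1 + C)
D(R) = R**2 - 45*R
D(d(9)) - M(71) = sqrt(-1 + 9)*(-45 + sqrt(-1 + 9)) - 1*(-20) = sqrt(8)*(-45 + sqrt(8)) + 20 = (2*sqrt(2))*(-45 + 2*sqrt(2)) + 20 = 2*sqrt(2)*(-45 + 2*sqrt(2)) + 20 = 20 + 2*sqrt(2)*(-45 + 2*sqrt(2))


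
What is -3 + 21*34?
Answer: 711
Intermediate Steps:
-3 + 21*34 = -3 + 714 = 711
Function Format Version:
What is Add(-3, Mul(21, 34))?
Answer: 711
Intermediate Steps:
Add(-3, Mul(21, 34)) = Add(-3, 714) = 711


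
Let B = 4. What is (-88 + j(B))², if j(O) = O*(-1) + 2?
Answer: 8100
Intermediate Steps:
j(O) = 2 - O (j(O) = -O + 2 = 2 - O)
(-88 + j(B))² = (-88 + (2 - 1*4))² = (-88 + (2 - 4))² = (-88 - 2)² = (-90)² = 8100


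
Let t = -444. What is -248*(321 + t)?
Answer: 30504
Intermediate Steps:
-248*(321 + t) = -248*(321 - 444) = -248*(-123) = 30504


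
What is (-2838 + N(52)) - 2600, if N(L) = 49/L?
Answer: -282727/52 ≈ -5437.1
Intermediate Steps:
(-2838 + N(52)) - 2600 = (-2838 + 49/52) - 2600 = -147527/52 - 2600 = -282727/52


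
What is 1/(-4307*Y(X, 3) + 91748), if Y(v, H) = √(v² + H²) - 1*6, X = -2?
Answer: 117590/13586254863 + 4307*√13/13586254863 ≈ 9.7981e-6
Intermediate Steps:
Y(v, H) = -6 + √(H² + v²) (Y(v, H) = √(H² + v²) - 6 = -6 + √(H² + v²))
1/(-4307*Y(X, 3) + 91748) = 1/(-4307*(-6 + √(3² + (-2)²)) + 91748) = 1/(-4307*(-6 + √(9 + 4)) + 91748) = 1/(-4307*(-6 + √13) + 91748) = 1/((25842 - 4307*√13) + 91748) = 1/(117590 - 4307*√13)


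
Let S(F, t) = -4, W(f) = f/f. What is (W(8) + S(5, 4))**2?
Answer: 9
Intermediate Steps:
W(f) = 1
(W(8) + S(5, 4))**2 = (1 - 4)**2 = (-3)**2 = 9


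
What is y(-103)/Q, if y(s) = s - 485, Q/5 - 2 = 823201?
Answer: -196/1372005 ≈ -0.00014286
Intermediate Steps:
Q = 4116015 (Q = 10 + 5*823201 = 10 + 4116005 = 4116015)
y(s) = -485 + s
y(-103)/Q = (-485 - 103)/4116015 = -588*1/4116015 = -196/1372005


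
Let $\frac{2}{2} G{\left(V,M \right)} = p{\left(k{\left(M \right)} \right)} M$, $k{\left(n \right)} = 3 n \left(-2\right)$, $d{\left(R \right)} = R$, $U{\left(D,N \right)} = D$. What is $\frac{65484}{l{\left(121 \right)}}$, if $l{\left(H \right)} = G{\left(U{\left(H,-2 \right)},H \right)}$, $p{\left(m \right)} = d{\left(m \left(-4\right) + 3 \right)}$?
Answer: $\frac{428}{2299} \approx 0.18617$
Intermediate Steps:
$k{\left(n \right)} = - 6 n$
$p{\left(m \right)} = 3 - 4 m$ ($p{\left(m \right)} = m \left(-4\right) + 3 = - 4 m + 3 = 3 - 4 m$)
$G{\left(V,M \right)} = M \left(3 + 24 M\right)$ ($G{\left(V,M \right)} = \left(3 - 4 \left(- 6 M\right)\right) M = \left(3 + 24 M\right) M = M \left(3 + 24 M\right)$)
$l{\left(H \right)} = 3 H \left(1 + 8 H\right)$
$\frac{65484}{l{\left(121 \right)}} = \frac{65484}{3 \cdot 121 \left(1 + 8 \cdot 121\right)} = \frac{65484}{3 \cdot 121 \left(1 + 968\right)} = \frac{65484}{3 \cdot 121 \cdot 969} = \frac{65484}{351747} = 65484 \cdot \frac{1}{351747} = \frac{428}{2299}$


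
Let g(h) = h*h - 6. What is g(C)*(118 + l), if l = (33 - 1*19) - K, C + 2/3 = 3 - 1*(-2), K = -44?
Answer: 20240/9 ≈ 2248.9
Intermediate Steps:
C = 13/3 (C = -⅔ + (3 - 1*(-2)) = -⅔ + (3 + 2) = -⅔ + 5 = 13/3 ≈ 4.3333)
g(h) = -6 + h² (g(h) = h² - 6 = -6 + h²)
l = 58 (l = (33 - 1*19) - 1*(-44) = (33 - 19) + 44 = 14 + 44 = 58)
g(C)*(118 + l) = (-6 + (13/3)²)*(118 + 58) = (-6 + 169/9)*176 = (115/9)*176 = 20240/9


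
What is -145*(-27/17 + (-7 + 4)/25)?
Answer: 21054/85 ≈ 247.69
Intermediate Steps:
-145*(-27/17 + (-7 + 4)/25) = -145*(-27*1/17 - 3*1/25) = -145*(-27/17 - 3/25) = -145*(-726/425) = 21054/85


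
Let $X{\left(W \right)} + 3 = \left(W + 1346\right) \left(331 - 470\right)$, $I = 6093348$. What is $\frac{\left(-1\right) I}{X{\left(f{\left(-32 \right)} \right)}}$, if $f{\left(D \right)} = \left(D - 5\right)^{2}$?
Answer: $\frac{507779}{31449} \approx 16.146$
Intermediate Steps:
$f{\left(D \right)} = \left(-5 + D\right)^{2}$
$X{\left(W \right)} = -187097 - 139 W$ ($X{\left(W \right)} = -3 + \left(W + 1346\right) \left(331 - 470\right) = -3 + \left(1346 + W\right) \left(-139\right) = -3 - \left(187094 + 139 W\right) = -187097 - 139 W$)
$\frac{\left(-1\right) I}{X{\left(f{\left(-32 \right)} \right)}} = \frac{\left(-1\right) 6093348}{-187097 - 139 \left(-5 - 32\right)^{2}} = - \frac{6093348}{-187097 - 139 \left(-37\right)^{2}} = - \frac{6093348}{-187097 - 190291} = - \frac{6093348}{-377388} = \left(-6093348\right) \left(- \frac{1}{377388}\right) = \frac{507779}{31449}$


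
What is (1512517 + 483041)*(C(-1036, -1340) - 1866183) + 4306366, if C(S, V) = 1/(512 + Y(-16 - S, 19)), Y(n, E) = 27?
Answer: -2007274864619614/539 ≈ -3.7241e+12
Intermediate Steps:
C(S, V) = 1/539 (C(S, V) = 1/(512 + 27) = 1/539)
(1512517 + 483041)*(C(-1036, -1340) - 1866183) + 4306366 = (1512517 + 483041)*(1/539 - 1866183) + 4306366 = 1995558*(-1005872636/539) + 4306366 = -2007277185750888/539 + 4306366 = -2007274864619614/539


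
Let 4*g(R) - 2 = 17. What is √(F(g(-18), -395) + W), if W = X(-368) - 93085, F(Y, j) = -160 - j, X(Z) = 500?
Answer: 5*I*√3694 ≈ 303.89*I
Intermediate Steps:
g(R) = 19/4 (g(R) = ½ + (¼)*17 = ½ + 17/4 = 19/4)
W = -92585 (W = 500 - 93085 = -92585)
√(F(g(-18), -395) + W) = √((-160 - 1*(-395)) - 92585) = √((-160 + 395) - 92585) = √(235 - 92585) = √(-92350) = 5*I*√3694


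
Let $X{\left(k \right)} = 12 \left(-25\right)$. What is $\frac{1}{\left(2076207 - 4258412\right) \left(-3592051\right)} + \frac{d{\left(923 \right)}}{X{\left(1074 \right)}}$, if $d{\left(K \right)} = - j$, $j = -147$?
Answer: $- \frac{76818198194039}{156771833049100} \approx -0.49$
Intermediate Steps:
$X{\left(k \right)} = -300$
$d{\left(K \right)} = 147$ ($d{\left(K \right)} = \left(-1\right) \left(-147\right) = 147$)
$\frac{1}{\left(2076207 - 4258412\right) \left(-3592051\right)} + \frac{d{\left(923 \right)}}{X{\left(1074 \right)}} = \frac{1}{\left(2076207 - 4258412\right) \left(-3592051\right)} + \frac{147}{-300} = \frac{1}{-2182205} \left(- \frac{1}{3592051}\right) + 147 \left(- \frac{1}{300}\right) = \left(- \frac{1}{2182205}\right) \left(- \frac{1}{3592051}\right) - \frac{49}{100} = \frac{1}{7838591652455} - \frac{49}{100} = - \frac{76818198194039}{156771833049100}$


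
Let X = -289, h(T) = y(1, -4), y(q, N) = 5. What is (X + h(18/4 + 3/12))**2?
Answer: 80656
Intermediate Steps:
h(T) = 5
(X + h(18/4 + 3/12))**2 = (-289 + 5)**2 = (-284)**2 = 80656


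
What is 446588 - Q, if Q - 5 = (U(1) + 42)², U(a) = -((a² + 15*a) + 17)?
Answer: 446502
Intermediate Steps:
U(a) = -17 - a² - 15*a (U(a) = -(17 + a² + 15*a) = -17 - a² - 15*a)
Q = 86 (Q = 5 + ((-17 - 1*1² - 15*1) + 42)² = 5 + ((-17 - 1*1 - 15) + 42)² = 5 + ((-17 - 1 - 15) + 42)² = 5 + (-33 + 42)² = 5 + 9² = 5 + 81 = 86)
446588 - Q = 446588 - 1*86 = 446588 - 86 = 446502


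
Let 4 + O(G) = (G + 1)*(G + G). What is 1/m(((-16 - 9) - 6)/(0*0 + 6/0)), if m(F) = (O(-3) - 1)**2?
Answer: 1/49 ≈ 0.020408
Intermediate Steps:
O(G) = -4 + 2*G*(1 + G) (O(G) = -4 + (G + 1)*(G + G) = -4 + (1 + G)*(2*G) = -4 + 2*G*(1 + G))
m(F) = 49 (m(F) = ((-4 + 2*(-3) + 2*(-3)**2) - 1)**2 = ((-4 - 6 + 2*9) - 1)**2 = ((-4 - 6 + 18) - 1)**2 = (8 - 1)**2 = 7**2 = 49)
1/m(((-16 - 9) - 6)/(0*0 + 6/0)) = 1/49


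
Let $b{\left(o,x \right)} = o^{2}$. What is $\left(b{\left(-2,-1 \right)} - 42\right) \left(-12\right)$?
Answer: $456$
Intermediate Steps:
$\left(b{\left(-2,-1 \right)} - 42\right) \left(-12\right) = \left(\left(-2\right)^{2} - 42\right) \left(-12\right) = \left(4 - 42\right) \left(-12\right) = \left(-38\right) \left(-12\right) = 456$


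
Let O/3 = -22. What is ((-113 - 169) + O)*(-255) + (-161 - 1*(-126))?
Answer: 88705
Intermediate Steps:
O = -66 (O = 3*(-22) = -66)
((-113 - 169) + O)*(-255) + (-161 - 1*(-126)) = ((-113 - 169) - 66)*(-255) + (-161 - 1*(-126)) = (-282 - 66)*(-255) + (-161 + 126) = -348*(-255) - 35 = 88740 - 35 = 88705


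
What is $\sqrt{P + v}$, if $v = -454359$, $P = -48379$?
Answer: $i \sqrt{502738} \approx 709.04 i$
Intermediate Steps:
$\sqrt{P + v} = \sqrt{-48379 - 454359} = \sqrt{-502738} = i \sqrt{502738}$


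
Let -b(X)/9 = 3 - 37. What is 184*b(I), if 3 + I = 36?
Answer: 56304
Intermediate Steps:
I = 33 (I = -3 + 36 = 33)
b(X) = 306 (b(X) = -9*(3 - 37) = -9*(-34) = 306)
184*b(I) = 184*306 = 56304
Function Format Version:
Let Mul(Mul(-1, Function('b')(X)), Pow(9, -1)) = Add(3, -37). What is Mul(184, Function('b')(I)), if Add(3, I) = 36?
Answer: 56304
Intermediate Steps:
I = 33 (I = Add(-3, 36) = 33)
Function('b')(X) = 306 (Function('b')(X) = Mul(-9, Add(3, -37)) = Mul(-9, -34) = 306)
Mul(184, Function('b')(I)) = Mul(184, 306) = 56304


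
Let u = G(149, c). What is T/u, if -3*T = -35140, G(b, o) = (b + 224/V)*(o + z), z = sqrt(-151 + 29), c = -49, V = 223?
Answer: -383974780/253190619 - 7836220*I*sqrt(122)/253190619 ≈ -1.5165 - 0.34185*I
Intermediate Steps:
z = I*sqrt(122) (z = sqrt(-122) = I*sqrt(122) ≈ 11.045*I)
G(b, o) = (224/223 + b)*(o + I*sqrt(122)) (G(b, o) = (b + 224/223)*(o + I*sqrt(122)) = (224/223 + b)*(o + I*sqrt(122)))
u = -1639099/223 + 33451*I*sqrt(122)/223 (u = (224/223)*(-49) + 149*(-49 + I*sqrt(122)) + 224*I*sqrt(122)/223 = -10976/223 + (-7301 + 149*I*sqrt(122)) + 224*I*sqrt(122)/223 = -1639099/223 + 33451*I*sqrt(122)/223 ≈ -7350.2 + 1656.9*I)
T = 35140/3 (T = -1/3*(-35140) = 35140/3 ≈ 11713.)
T/u = 35140/(3*(-1639099/223 + 33451*I*sqrt(122)/223))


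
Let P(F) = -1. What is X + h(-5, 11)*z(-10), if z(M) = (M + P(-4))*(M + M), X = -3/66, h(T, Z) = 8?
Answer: 38719/22 ≈ 1760.0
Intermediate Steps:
X = -1/22 (X = -3*1/66 = -1/22 ≈ -0.045455)
z(M) = 2*M*(-1 + M) (z(M) = (M - 1)*(M + M) = (-1 + M)*(2*M) = 2*M*(-1 + M))
X + h(-5, 11)*z(-10) = -1/22 + 8*(2*(-10)*(-1 - 10)) = -1/22 + 8*(2*(-10)*(-11)) = -1/22 + 8*220 = -1/22 + 1760 = 38719/22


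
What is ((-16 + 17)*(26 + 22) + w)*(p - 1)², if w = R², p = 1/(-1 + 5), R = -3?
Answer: 513/16 ≈ 32.063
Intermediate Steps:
p = ¼ (p = 1/4 = ¼ ≈ 0.25000)
w = 9 (w = (-3)² = 9)
((-16 + 17)*(26 + 22) + w)*(p - 1)² = ((-16 + 17)*(26 + 22) + 9)*(¼ - 1)² = (1*48 + 9)*(-¾)² = (48 + 9)*(9/16) = 57*(9/16) = 513/16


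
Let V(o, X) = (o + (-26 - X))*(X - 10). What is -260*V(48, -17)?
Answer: 273780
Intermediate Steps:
V(o, X) = (-10 + X)*(-26 + o - X) (V(o, X) = (-26 + o - X)*(-10 + X) = (-10 + X)*(-26 + o - X))
-260*V(48, -17) = -260*(260 - 1*(-17)**2 - 16*(-17) - 10*48 - 17*48) = -260*(260 - 1*289 + 272 - 480 - 816) = -260*(260 - 289 + 272 - 480 - 816) = -260*(-1053) = 273780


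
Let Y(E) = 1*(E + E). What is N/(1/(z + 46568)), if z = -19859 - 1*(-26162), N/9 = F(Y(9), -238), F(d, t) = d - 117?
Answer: -47108061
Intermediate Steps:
Y(E) = 2*E (Y(E) = 1*(2*E) = 2*E)
F(d, t) = -117 + d
N = -891 (N = 9*(-117 + 2*9) = 9*(-117 + 18) = 9*(-99) = -891)
z = 6303 (z = -19859 + 26162 = 6303)
N/(1/(z + 46568)) = -891/(1/(6303 + 46568)) = -891/(1/52871) = -891/1/52871 = -891*52871 = -47108061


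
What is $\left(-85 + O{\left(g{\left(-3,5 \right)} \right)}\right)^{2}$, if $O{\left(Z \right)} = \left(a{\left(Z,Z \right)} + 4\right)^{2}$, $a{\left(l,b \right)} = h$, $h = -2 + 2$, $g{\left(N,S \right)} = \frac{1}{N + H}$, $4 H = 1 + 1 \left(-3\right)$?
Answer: $4761$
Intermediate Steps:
$H = - \frac{1}{2}$ ($H = \frac{1 + 1 \left(-3\right)}{4} = \frac{1 - 3}{4} = \frac{1}{4} \left(-2\right) = - \frac{1}{2} \approx -0.5$)
$g{\left(N,S \right)} = \frac{1}{- \frac{1}{2} + N}$ ($g{\left(N,S \right)} = \frac{1}{N - \frac{1}{2}} = \frac{1}{- \frac{1}{2} + N}$)
$h = 0$
$a{\left(l,b \right)} = 0$
$O{\left(Z \right)} = 16$ ($O{\left(Z \right)} = \left(0 + 4\right)^{2} = 4^{2} = 16$)
$\left(-85 + O{\left(g{\left(-3,5 \right)} \right)}\right)^{2} = \left(-85 + 16\right)^{2} = \left(-69\right)^{2} = 4761$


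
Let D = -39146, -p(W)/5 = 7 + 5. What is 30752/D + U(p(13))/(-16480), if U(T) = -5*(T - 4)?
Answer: -1622874/2016019 ≈ -0.80499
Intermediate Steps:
p(W) = -60 (p(W) = -5*(7 + 5) = -5*12 = -60)
U(T) = 20 - 5*T (U(T) = -5*(-4 + T) = 20 - 5*T)
30752/D + U(p(13))/(-16480) = 30752/(-39146) + (20 - 5*(-60))/(-16480) = 30752*(-1/39146) + (20 + 300)*(-1/16480) = -15376/19573 + 320*(-1/16480) = -15376/19573 - 2/103 = -1622874/2016019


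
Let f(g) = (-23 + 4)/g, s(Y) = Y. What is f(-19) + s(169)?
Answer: 170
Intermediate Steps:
f(g) = -19/g
f(-19) + s(169) = -19/(-19) + 169 = -19*(-1/19) + 169 = 1 + 169 = 170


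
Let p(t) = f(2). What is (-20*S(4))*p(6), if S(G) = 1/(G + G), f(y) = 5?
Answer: -25/2 ≈ -12.500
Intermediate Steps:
S(G) = 1/(2*G)
p(t) = 5
(-20*S(4))*p(6) = -10/4*5 = -20*⅛*5 = -5/2*5 = -25/2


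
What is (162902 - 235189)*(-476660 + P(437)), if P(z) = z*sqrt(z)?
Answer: 34456321420 - 31589419*sqrt(437) ≈ 3.3796e+10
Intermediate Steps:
P(z) = z**(3/2)
(162902 - 235189)*(-476660 + P(437)) = (162902 - 235189)*(-476660 + 437**(3/2)) = -72287*(-476660 + 437*sqrt(437)) = 34456321420 - 31589419*sqrt(437)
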